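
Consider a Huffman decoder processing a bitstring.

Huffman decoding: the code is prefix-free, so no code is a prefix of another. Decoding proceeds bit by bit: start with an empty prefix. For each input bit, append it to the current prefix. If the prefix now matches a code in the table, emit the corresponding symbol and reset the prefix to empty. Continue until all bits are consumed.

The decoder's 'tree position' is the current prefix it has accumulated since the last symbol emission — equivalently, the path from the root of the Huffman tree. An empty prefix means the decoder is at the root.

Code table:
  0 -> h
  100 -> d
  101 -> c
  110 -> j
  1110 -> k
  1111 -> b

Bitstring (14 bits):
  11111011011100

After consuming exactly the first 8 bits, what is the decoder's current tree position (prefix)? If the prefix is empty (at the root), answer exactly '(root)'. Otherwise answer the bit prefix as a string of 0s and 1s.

Bit 0: prefix='1' (no match yet)
Bit 1: prefix='11' (no match yet)
Bit 2: prefix='111' (no match yet)
Bit 3: prefix='1111' -> emit 'b', reset
Bit 4: prefix='1' (no match yet)
Bit 5: prefix='10' (no match yet)
Bit 6: prefix='101' -> emit 'c', reset
Bit 7: prefix='1' (no match yet)

Answer: 1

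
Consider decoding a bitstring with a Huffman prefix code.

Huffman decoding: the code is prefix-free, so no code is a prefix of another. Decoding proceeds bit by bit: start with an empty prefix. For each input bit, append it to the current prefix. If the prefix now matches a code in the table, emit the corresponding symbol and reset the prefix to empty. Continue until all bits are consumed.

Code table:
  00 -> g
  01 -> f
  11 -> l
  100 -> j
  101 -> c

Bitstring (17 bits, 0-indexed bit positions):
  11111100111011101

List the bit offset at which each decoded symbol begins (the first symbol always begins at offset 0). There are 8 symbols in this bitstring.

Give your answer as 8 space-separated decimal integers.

Bit 0: prefix='1' (no match yet)
Bit 1: prefix='11' -> emit 'l', reset
Bit 2: prefix='1' (no match yet)
Bit 3: prefix='11' -> emit 'l', reset
Bit 4: prefix='1' (no match yet)
Bit 5: prefix='11' -> emit 'l', reset
Bit 6: prefix='0' (no match yet)
Bit 7: prefix='00' -> emit 'g', reset
Bit 8: prefix='1' (no match yet)
Bit 9: prefix='11' -> emit 'l', reset
Bit 10: prefix='1' (no match yet)
Bit 11: prefix='10' (no match yet)
Bit 12: prefix='101' -> emit 'c', reset
Bit 13: prefix='1' (no match yet)
Bit 14: prefix='11' -> emit 'l', reset
Bit 15: prefix='0' (no match yet)
Bit 16: prefix='01' -> emit 'f', reset

Answer: 0 2 4 6 8 10 13 15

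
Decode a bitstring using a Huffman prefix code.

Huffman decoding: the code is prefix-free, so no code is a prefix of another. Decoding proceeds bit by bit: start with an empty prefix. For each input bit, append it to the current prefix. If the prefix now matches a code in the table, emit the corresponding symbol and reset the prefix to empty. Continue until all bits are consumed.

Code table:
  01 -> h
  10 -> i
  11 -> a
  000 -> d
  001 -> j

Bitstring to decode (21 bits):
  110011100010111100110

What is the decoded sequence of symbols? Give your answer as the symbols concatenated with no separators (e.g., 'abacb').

Bit 0: prefix='1' (no match yet)
Bit 1: prefix='11' -> emit 'a', reset
Bit 2: prefix='0' (no match yet)
Bit 3: prefix='00' (no match yet)
Bit 4: prefix='001' -> emit 'j', reset
Bit 5: prefix='1' (no match yet)
Bit 6: prefix='11' -> emit 'a', reset
Bit 7: prefix='0' (no match yet)
Bit 8: prefix='00' (no match yet)
Bit 9: prefix='000' -> emit 'd', reset
Bit 10: prefix='1' (no match yet)
Bit 11: prefix='10' -> emit 'i', reset
Bit 12: prefix='1' (no match yet)
Bit 13: prefix='11' -> emit 'a', reset
Bit 14: prefix='1' (no match yet)
Bit 15: prefix='11' -> emit 'a', reset
Bit 16: prefix='0' (no match yet)
Bit 17: prefix='00' (no match yet)
Bit 18: prefix='001' -> emit 'j', reset
Bit 19: prefix='1' (no match yet)
Bit 20: prefix='10' -> emit 'i', reset

Answer: ajadiaaji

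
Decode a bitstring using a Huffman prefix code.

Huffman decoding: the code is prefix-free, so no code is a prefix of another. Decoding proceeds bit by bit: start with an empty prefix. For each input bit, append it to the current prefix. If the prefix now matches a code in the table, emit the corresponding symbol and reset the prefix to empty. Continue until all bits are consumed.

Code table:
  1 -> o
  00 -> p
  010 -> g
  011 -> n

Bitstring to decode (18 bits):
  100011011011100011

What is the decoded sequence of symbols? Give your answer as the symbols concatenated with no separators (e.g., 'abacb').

Answer: opnnnopn

Derivation:
Bit 0: prefix='1' -> emit 'o', reset
Bit 1: prefix='0' (no match yet)
Bit 2: prefix='00' -> emit 'p', reset
Bit 3: prefix='0' (no match yet)
Bit 4: prefix='01' (no match yet)
Bit 5: prefix='011' -> emit 'n', reset
Bit 6: prefix='0' (no match yet)
Bit 7: prefix='01' (no match yet)
Bit 8: prefix='011' -> emit 'n', reset
Bit 9: prefix='0' (no match yet)
Bit 10: prefix='01' (no match yet)
Bit 11: prefix='011' -> emit 'n', reset
Bit 12: prefix='1' -> emit 'o', reset
Bit 13: prefix='0' (no match yet)
Bit 14: prefix='00' -> emit 'p', reset
Bit 15: prefix='0' (no match yet)
Bit 16: prefix='01' (no match yet)
Bit 17: prefix='011' -> emit 'n', reset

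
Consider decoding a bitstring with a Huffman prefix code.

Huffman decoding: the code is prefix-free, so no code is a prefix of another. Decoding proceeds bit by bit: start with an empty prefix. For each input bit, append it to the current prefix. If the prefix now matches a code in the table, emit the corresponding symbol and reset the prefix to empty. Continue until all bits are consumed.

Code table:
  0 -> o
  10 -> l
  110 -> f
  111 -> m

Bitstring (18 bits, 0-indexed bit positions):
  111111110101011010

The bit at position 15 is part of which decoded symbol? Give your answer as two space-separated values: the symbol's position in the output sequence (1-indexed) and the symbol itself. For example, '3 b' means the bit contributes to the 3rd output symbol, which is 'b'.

Answer: 6 f

Derivation:
Bit 0: prefix='1' (no match yet)
Bit 1: prefix='11' (no match yet)
Bit 2: prefix='111' -> emit 'm', reset
Bit 3: prefix='1' (no match yet)
Bit 4: prefix='11' (no match yet)
Bit 5: prefix='111' -> emit 'm', reset
Bit 6: prefix='1' (no match yet)
Bit 7: prefix='11' (no match yet)
Bit 8: prefix='110' -> emit 'f', reset
Bit 9: prefix='1' (no match yet)
Bit 10: prefix='10' -> emit 'l', reset
Bit 11: prefix='1' (no match yet)
Bit 12: prefix='10' -> emit 'l', reset
Bit 13: prefix='1' (no match yet)
Bit 14: prefix='11' (no match yet)
Bit 15: prefix='110' -> emit 'f', reset
Bit 16: prefix='1' (no match yet)
Bit 17: prefix='10' -> emit 'l', reset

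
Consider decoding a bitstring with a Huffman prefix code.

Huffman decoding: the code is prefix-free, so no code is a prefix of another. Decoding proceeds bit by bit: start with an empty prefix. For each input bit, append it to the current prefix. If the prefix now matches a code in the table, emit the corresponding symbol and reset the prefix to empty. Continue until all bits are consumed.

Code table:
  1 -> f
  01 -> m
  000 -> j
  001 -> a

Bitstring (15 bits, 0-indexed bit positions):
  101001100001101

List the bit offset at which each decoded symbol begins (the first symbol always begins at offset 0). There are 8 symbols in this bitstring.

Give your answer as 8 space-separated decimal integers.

Bit 0: prefix='1' -> emit 'f', reset
Bit 1: prefix='0' (no match yet)
Bit 2: prefix='01' -> emit 'm', reset
Bit 3: prefix='0' (no match yet)
Bit 4: prefix='00' (no match yet)
Bit 5: prefix='001' -> emit 'a', reset
Bit 6: prefix='1' -> emit 'f', reset
Bit 7: prefix='0' (no match yet)
Bit 8: prefix='00' (no match yet)
Bit 9: prefix='000' -> emit 'j', reset
Bit 10: prefix='0' (no match yet)
Bit 11: prefix='01' -> emit 'm', reset
Bit 12: prefix='1' -> emit 'f', reset
Bit 13: prefix='0' (no match yet)
Bit 14: prefix='01' -> emit 'm', reset

Answer: 0 1 3 6 7 10 12 13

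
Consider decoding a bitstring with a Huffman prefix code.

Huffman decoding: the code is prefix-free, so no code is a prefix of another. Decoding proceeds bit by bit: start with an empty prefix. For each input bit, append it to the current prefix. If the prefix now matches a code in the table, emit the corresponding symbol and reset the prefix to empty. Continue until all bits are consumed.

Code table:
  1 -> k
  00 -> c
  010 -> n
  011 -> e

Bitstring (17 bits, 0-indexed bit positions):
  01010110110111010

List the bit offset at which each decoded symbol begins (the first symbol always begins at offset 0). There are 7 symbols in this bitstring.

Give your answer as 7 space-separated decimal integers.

Answer: 0 3 4 7 10 13 14

Derivation:
Bit 0: prefix='0' (no match yet)
Bit 1: prefix='01' (no match yet)
Bit 2: prefix='010' -> emit 'n', reset
Bit 3: prefix='1' -> emit 'k', reset
Bit 4: prefix='0' (no match yet)
Bit 5: prefix='01' (no match yet)
Bit 6: prefix='011' -> emit 'e', reset
Bit 7: prefix='0' (no match yet)
Bit 8: prefix='01' (no match yet)
Bit 9: prefix='011' -> emit 'e', reset
Bit 10: prefix='0' (no match yet)
Bit 11: prefix='01' (no match yet)
Bit 12: prefix='011' -> emit 'e', reset
Bit 13: prefix='1' -> emit 'k', reset
Bit 14: prefix='0' (no match yet)
Bit 15: prefix='01' (no match yet)
Bit 16: prefix='010' -> emit 'n', reset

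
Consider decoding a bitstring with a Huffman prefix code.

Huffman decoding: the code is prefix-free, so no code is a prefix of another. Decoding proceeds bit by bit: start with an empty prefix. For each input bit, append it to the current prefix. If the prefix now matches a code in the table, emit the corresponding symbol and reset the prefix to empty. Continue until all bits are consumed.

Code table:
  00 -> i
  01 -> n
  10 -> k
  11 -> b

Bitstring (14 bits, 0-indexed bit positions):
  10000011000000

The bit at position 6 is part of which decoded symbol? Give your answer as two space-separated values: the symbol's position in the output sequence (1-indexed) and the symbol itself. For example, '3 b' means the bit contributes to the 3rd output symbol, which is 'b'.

Answer: 4 b

Derivation:
Bit 0: prefix='1' (no match yet)
Bit 1: prefix='10' -> emit 'k', reset
Bit 2: prefix='0' (no match yet)
Bit 3: prefix='00' -> emit 'i', reset
Bit 4: prefix='0' (no match yet)
Bit 5: prefix='00' -> emit 'i', reset
Bit 6: prefix='1' (no match yet)
Bit 7: prefix='11' -> emit 'b', reset
Bit 8: prefix='0' (no match yet)
Bit 9: prefix='00' -> emit 'i', reset
Bit 10: prefix='0' (no match yet)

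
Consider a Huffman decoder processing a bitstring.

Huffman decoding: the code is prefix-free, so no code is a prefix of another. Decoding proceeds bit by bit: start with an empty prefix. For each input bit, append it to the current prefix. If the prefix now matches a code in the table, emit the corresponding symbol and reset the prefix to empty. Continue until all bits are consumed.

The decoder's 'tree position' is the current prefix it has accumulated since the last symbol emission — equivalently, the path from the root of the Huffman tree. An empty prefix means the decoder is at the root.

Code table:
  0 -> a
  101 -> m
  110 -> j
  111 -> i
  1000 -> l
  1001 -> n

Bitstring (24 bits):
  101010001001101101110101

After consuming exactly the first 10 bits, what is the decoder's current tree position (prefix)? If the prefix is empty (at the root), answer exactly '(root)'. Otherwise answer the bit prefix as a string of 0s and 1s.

Answer: 10

Derivation:
Bit 0: prefix='1' (no match yet)
Bit 1: prefix='10' (no match yet)
Bit 2: prefix='101' -> emit 'm', reset
Bit 3: prefix='0' -> emit 'a', reset
Bit 4: prefix='1' (no match yet)
Bit 5: prefix='10' (no match yet)
Bit 6: prefix='100' (no match yet)
Bit 7: prefix='1000' -> emit 'l', reset
Bit 8: prefix='1' (no match yet)
Bit 9: prefix='10' (no match yet)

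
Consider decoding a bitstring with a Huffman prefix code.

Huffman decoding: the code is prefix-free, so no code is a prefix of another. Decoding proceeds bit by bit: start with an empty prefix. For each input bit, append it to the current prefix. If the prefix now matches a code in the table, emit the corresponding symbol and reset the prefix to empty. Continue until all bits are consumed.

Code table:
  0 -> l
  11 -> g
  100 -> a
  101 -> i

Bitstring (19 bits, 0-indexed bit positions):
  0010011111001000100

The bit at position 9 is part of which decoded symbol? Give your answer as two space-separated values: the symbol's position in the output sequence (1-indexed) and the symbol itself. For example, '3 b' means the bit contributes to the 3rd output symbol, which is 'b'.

Bit 0: prefix='0' -> emit 'l', reset
Bit 1: prefix='0' -> emit 'l', reset
Bit 2: prefix='1' (no match yet)
Bit 3: prefix='10' (no match yet)
Bit 4: prefix='100' -> emit 'a', reset
Bit 5: prefix='1' (no match yet)
Bit 6: prefix='11' -> emit 'g', reset
Bit 7: prefix='1' (no match yet)
Bit 8: prefix='11' -> emit 'g', reset
Bit 9: prefix='1' (no match yet)
Bit 10: prefix='10' (no match yet)
Bit 11: prefix='100' -> emit 'a', reset
Bit 12: prefix='1' (no match yet)
Bit 13: prefix='10' (no match yet)

Answer: 6 a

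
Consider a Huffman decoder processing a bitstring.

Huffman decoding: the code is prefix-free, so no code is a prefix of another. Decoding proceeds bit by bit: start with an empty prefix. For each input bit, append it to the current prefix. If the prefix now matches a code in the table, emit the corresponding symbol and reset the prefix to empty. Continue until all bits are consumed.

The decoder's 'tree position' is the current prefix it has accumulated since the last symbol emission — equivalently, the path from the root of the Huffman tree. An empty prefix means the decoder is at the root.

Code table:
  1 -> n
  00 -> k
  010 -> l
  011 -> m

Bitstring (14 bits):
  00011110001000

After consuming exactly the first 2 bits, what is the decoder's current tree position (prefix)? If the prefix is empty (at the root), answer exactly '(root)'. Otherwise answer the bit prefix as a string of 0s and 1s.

Bit 0: prefix='0' (no match yet)
Bit 1: prefix='00' -> emit 'k', reset

Answer: (root)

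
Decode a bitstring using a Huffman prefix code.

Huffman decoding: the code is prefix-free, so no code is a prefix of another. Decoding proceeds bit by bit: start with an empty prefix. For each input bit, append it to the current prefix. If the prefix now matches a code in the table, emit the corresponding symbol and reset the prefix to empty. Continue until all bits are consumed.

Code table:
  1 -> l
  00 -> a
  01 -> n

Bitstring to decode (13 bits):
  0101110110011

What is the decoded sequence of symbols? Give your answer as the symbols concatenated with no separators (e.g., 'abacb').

Answer: nnllnlall

Derivation:
Bit 0: prefix='0' (no match yet)
Bit 1: prefix='01' -> emit 'n', reset
Bit 2: prefix='0' (no match yet)
Bit 3: prefix='01' -> emit 'n', reset
Bit 4: prefix='1' -> emit 'l', reset
Bit 5: prefix='1' -> emit 'l', reset
Bit 6: prefix='0' (no match yet)
Bit 7: prefix='01' -> emit 'n', reset
Bit 8: prefix='1' -> emit 'l', reset
Bit 9: prefix='0' (no match yet)
Bit 10: prefix='00' -> emit 'a', reset
Bit 11: prefix='1' -> emit 'l', reset
Bit 12: prefix='1' -> emit 'l', reset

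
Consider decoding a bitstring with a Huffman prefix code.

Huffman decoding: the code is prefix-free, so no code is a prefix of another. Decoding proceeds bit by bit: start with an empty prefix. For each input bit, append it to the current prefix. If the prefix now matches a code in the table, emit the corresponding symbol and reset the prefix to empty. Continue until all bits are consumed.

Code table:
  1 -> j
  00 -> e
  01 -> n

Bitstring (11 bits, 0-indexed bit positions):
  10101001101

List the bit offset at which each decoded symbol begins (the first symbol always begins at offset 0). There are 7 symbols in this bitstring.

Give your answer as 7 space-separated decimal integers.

Answer: 0 1 3 5 7 8 9

Derivation:
Bit 0: prefix='1' -> emit 'j', reset
Bit 1: prefix='0' (no match yet)
Bit 2: prefix='01' -> emit 'n', reset
Bit 3: prefix='0' (no match yet)
Bit 4: prefix='01' -> emit 'n', reset
Bit 5: prefix='0' (no match yet)
Bit 6: prefix='00' -> emit 'e', reset
Bit 7: prefix='1' -> emit 'j', reset
Bit 8: prefix='1' -> emit 'j', reset
Bit 9: prefix='0' (no match yet)
Bit 10: prefix='01' -> emit 'n', reset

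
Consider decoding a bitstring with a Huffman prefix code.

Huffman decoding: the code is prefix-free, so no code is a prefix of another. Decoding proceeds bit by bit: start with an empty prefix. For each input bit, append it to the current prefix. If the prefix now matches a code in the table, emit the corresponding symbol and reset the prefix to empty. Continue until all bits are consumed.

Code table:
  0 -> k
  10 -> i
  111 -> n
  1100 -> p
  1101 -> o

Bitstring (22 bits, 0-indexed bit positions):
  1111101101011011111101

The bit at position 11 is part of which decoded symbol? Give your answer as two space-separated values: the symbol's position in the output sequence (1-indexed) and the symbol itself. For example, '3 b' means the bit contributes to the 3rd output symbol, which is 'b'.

Bit 0: prefix='1' (no match yet)
Bit 1: prefix='11' (no match yet)
Bit 2: prefix='111' -> emit 'n', reset
Bit 3: prefix='1' (no match yet)
Bit 4: prefix='11' (no match yet)
Bit 5: prefix='110' (no match yet)
Bit 6: prefix='1101' -> emit 'o', reset
Bit 7: prefix='1' (no match yet)
Bit 8: prefix='10' -> emit 'i', reset
Bit 9: prefix='1' (no match yet)
Bit 10: prefix='10' -> emit 'i', reset
Bit 11: prefix='1' (no match yet)
Bit 12: prefix='11' (no match yet)
Bit 13: prefix='110' (no match yet)
Bit 14: prefix='1101' -> emit 'o', reset
Bit 15: prefix='1' (no match yet)

Answer: 5 o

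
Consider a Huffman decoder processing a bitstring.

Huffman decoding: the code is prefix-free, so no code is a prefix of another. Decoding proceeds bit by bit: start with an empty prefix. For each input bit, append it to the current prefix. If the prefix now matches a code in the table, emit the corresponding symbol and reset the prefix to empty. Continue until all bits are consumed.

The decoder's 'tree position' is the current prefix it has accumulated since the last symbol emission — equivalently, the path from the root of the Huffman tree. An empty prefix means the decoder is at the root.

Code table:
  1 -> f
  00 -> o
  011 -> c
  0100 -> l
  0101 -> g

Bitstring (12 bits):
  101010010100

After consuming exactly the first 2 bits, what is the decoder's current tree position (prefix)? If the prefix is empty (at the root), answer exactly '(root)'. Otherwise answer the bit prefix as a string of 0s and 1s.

Answer: 0

Derivation:
Bit 0: prefix='1' -> emit 'f', reset
Bit 1: prefix='0' (no match yet)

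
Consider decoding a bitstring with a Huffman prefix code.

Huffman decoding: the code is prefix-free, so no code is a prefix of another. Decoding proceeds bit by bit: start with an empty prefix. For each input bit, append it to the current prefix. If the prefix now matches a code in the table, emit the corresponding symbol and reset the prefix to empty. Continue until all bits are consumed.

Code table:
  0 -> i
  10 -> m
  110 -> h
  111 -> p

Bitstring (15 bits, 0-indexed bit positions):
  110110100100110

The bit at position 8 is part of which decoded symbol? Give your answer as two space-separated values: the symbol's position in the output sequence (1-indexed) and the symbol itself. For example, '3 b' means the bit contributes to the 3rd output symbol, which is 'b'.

Bit 0: prefix='1' (no match yet)
Bit 1: prefix='11' (no match yet)
Bit 2: prefix='110' -> emit 'h', reset
Bit 3: prefix='1' (no match yet)
Bit 4: prefix='11' (no match yet)
Bit 5: prefix='110' -> emit 'h', reset
Bit 6: prefix='1' (no match yet)
Bit 7: prefix='10' -> emit 'm', reset
Bit 8: prefix='0' -> emit 'i', reset
Bit 9: prefix='1' (no match yet)
Bit 10: prefix='10' -> emit 'm', reset
Bit 11: prefix='0' -> emit 'i', reset
Bit 12: prefix='1' (no match yet)

Answer: 4 i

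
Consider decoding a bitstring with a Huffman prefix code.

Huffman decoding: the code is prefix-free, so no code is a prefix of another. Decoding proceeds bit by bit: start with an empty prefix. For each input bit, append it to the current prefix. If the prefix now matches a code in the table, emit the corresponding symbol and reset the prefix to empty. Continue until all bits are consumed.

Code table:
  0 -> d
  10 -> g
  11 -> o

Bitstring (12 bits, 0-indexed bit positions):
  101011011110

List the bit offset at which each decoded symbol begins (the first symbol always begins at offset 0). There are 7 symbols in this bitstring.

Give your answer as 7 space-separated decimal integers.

Bit 0: prefix='1' (no match yet)
Bit 1: prefix='10' -> emit 'g', reset
Bit 2: prefix='1' (no match yet)
Bit 3: prefix='10' -> emit 'g', reset
Bit 4: prefix='1' (no match yet)
Bit 5: prefix='11' -> emit 'o', reset
Bit 6: prefix='0' -> emit 'd', reset
Bit 7: prefix='1' (no match yet)
Bit 8: prefix='11' -> emit 'o', reset
Bit 9: prefix='1' (no match yet)
Bit 10: prefix='11' -> emit 'o', reset
Bit 11: prefix='0' -> emit 'd', reset

Answer: 0 2 4 6 7 9 11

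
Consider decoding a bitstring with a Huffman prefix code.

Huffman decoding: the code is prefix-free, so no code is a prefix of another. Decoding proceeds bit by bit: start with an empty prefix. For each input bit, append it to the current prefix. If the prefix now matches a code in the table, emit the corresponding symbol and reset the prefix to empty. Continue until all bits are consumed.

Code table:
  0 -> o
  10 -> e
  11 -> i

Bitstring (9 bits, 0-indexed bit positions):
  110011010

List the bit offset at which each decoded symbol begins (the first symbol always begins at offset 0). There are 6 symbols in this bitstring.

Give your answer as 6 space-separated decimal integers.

Bit 0: prefix='1' (no match yet)
Bit 1: prefix='11' -> emit 'i', reset
Bit 2: prefix='0' -> emit 'o', reset
Bit 3: prefix='0' -> emit 'o', reset
Bit 4: prefix='1' (no match yet)
Bit 5: prefix='11' -> emit 'i', reset
Bit 6: prefix='0' -> emit 'o', reset
Bit 7: prefix='1' (no match yet)
Bit 8: prefix='10' -> emit 'e', reset

Answer: 0 2 3 4 6 7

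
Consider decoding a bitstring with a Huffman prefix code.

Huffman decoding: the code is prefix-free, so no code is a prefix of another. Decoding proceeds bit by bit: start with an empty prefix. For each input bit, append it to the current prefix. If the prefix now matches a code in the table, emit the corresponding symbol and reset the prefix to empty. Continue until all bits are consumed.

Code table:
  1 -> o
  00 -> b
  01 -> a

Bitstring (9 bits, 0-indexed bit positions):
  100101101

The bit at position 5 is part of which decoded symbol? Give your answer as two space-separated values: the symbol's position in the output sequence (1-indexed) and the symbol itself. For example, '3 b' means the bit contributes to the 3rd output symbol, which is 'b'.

Bit 0: prefix='1' -> emit 'o', reset
Bit 1: prefix='0' (no match yet)
Bit 2: prefix='00' -> emit 'b', reset
Bit 3: prefix='1' -> emit 'o', reset
Bit 4: prefix='0' (no match yet)
Bit 5: prefix='01' -> emit 'a', reset
Bit 6: prefix='1' -> emit 'o', reset
Bit 7: prefix='0' (no match yet)
Bit 8: prefix='01' -> emit 'a', reset

Answer: 4 a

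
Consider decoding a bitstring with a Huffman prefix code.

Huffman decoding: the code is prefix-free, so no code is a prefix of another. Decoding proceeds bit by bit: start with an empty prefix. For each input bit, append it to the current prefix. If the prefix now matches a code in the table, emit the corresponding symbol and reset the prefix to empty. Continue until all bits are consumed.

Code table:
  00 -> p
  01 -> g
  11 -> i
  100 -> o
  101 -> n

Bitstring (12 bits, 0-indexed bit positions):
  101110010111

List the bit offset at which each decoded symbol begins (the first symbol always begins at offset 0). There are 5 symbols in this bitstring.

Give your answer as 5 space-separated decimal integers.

Answer: 0 3 5 7 10

Derivation:
Bit 0: prefix='1' (no match yet)
Bit 1: prefix='10' (no match yet)
Bit 2: prefix='101' -> emit 'n', reset
Bit 3: prefix='1' (no match yet)
Bit 4: prefix='11' -> emit 'i', reset
Bit 5: prefix='0' (no match yet)
Bit 6: prefix='00' -> emit 'p', reset
Bit 7: prefix='1' (no match yet)
Bit 8: prefix='10' (no match yet)
Bit 9: prefix='101' -> emit 'n', reset
Bit 10: prefix='1' (no match yet)
Bit 11: prefix='11' -> emit 'i', reset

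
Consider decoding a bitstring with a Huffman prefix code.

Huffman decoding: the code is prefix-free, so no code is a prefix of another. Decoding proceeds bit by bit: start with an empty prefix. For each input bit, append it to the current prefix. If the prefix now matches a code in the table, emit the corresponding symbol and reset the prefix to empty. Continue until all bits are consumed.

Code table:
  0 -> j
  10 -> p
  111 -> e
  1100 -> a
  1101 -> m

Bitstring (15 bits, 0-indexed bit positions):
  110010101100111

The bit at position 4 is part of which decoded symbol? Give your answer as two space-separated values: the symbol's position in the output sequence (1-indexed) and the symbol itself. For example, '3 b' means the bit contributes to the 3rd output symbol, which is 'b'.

Bit 0: prefix='1' (no match yet)
Bit 1: prefix='11' (no match yet)
Bit 2: prefix='110' (no match yet)
Bit 3: prefix='1100' -> emit 'a', reset
Bit 4: prefix='1' (no match yet)
Bit 5: prefix='10' -> emit 'p', reset
Bit 6: prefix='1' (no match yet)
Bit 7: prefix='10' -> emit 'p', reset
Bit 8: prefix='1' (no match yet)

Answer: 2 p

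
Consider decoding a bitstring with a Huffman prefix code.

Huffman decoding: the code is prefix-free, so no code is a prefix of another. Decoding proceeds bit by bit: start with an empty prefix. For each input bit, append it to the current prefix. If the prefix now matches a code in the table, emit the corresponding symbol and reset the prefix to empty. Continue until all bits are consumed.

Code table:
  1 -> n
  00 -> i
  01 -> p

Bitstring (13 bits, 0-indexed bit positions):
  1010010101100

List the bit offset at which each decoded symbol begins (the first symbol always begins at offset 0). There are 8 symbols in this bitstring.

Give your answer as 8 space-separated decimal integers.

Bit 0: prefix='1' -> emit 'n', reset
Bit 1: prefix='0' (no match yet)
Bit 2: prefix='01' -> emit 'p', reset
Bit 3: prefix='0' (no match yet)
Bit 4: prefix='00' -> emit 'i', reset
Bit 5: prefix='1' -> emit 'n', reset
Bit 6: prefix='0' (no match yet)
Bit 7: prefix='01' -> emit 'p', reset
Bit 8: prefix='0' (no match yet)
Bit 9: prefix='01' -> emit 'p', reset
Bit 10: prefix='1' -> emit 'n', reset
Bit 11: prefix='0' (no match yet)
Bit 12: prefix='00' -> emit 'i', reset

Answer: 0 1 3 5 6 8 10 11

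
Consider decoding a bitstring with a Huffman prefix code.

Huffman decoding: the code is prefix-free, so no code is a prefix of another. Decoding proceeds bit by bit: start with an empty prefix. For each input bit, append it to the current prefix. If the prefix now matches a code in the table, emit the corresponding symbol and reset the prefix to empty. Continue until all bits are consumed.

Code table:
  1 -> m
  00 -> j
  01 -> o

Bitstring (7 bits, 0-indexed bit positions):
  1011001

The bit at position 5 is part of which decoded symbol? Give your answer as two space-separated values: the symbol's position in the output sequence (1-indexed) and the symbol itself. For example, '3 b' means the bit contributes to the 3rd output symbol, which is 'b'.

Answer: 4 j

Derivation:
Bit 0: prefix='1' -> emit 'm', reset
Bit 1: prefix='0' (no match yet)
Bit 2: prefix='01' -> emit 'o', reset
Bit 3: prefix='1' -> emit 'm', reset
Bit 4: prefix='0' (no match yet)
Bit 5: prefix='00' -> emit 'j', reset
Bit 6: prefix='1' -> emit 'm', reset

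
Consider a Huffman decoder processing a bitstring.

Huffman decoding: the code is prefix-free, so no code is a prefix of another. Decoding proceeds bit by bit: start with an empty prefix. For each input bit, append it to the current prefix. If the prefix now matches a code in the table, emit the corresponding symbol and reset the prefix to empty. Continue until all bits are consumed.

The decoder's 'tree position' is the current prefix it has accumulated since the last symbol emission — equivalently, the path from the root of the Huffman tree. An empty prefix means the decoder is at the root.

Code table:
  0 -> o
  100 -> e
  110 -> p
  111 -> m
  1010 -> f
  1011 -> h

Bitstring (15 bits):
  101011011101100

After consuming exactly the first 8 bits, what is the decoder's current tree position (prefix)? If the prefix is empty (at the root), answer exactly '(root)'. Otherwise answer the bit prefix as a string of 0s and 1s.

Bit 0: prefix='1' (no match yet)
Bit 1: prefix='10' (no match yet)
Bit 2: prefix='101' (no match yet)
Bit 3: prefix='1010' -> emit 'f', reset
Bit 4: prefix='1' (no match yet)
Bit 5: prefix='11' (no match yet)
Bit 6: prefix='110' -> emit 'p', reset
Bit 7: prefix='1' (no match yet)

Answer: 1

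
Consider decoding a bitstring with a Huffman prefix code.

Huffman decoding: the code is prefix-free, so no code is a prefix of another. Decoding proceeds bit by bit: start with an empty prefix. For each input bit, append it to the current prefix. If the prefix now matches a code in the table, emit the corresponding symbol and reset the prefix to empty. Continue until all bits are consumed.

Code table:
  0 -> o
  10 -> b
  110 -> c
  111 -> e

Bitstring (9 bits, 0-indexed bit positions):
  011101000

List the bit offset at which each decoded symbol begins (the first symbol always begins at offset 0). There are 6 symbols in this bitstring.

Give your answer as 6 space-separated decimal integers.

Answer: 0 1 4 5 7 8

Derivation:
Bit 0: prefix='0' -> emit 'o', reset
Bit 1: prefix='1' (no match yet)
Bit 2: prefix='11' (no match yet)
Bit 3: prefix='111' -> emit 'e', reset
Bit 4: prefix='0' -> emit 'o', reset
Bit 5: prefix='1' (no match yet)
Bit 6: prefix='10' -> emit 'b', reset
Bit 7: prefix='0' -> emit 'o', reset
Bit 8: prefix='0' -> emit 'o', reset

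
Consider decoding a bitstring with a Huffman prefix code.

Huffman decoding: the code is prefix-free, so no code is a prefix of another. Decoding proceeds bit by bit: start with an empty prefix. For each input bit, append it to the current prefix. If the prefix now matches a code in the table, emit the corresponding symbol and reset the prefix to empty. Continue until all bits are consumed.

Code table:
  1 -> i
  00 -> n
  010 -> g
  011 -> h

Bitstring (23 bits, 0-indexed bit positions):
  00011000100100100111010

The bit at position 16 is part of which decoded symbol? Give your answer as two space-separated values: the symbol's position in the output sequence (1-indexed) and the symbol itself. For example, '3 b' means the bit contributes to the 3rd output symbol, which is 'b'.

Answer: 7 h

Derivation:
Bit 0: prefix='0' (no match yet)
Bit 1: prefix='00' -> emit 'n', reset
Bit 2: prefix='0' (no match yet)
Bit 3: prefix='01' (no match yet)
Bit 4: prefix='011' -> emit 'h', reset
Bit 5: prefix='0' (no match yet)
Bit 6: prefix='00' -> emit 'n', reset
Bit 7: prefix='0' (no match yet)
Bit 8: prefix='01' (no match yet)
Bit 9: prefix='010' -> emit 'g', reset
Bit 10: prefix='0' (no match yet)
Bit 11: prefix='01' (no match yet)
Bit 12: prefix='010' -> emit 'g', reset
Bit 13: prefix='0' (no match yet)
Bit 14: prefix='01' (no match yet)
Bit 15: prefix='010' -> emit 'g', reset
Bit 16: prefix='0' (no match yet)
Bit 17: prefix='01' (no match yet)
Bit 18: prefix='011' -> emit 'h', reset
Bit 19: prefix='1' -> emit 'i', reset
Bit 20: prefix='0' (no match yet)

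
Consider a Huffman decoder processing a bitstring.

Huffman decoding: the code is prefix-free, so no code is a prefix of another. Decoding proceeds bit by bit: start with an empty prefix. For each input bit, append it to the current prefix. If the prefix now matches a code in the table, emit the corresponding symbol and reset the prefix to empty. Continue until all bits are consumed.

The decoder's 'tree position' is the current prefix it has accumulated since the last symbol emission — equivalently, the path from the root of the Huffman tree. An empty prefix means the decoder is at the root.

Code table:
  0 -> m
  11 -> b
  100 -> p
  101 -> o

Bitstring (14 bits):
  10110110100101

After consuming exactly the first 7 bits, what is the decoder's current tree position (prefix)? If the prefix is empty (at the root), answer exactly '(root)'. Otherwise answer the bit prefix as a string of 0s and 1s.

Bit 0: prefix='1' (no match yet)
Bit 1: prefix='10' (no match yet)
Bit 2: prefix='101' -> emit 'o', reset
Bit 3: prefix='1' (no match yet)
Bit 4: prefix='10' (no match yet)
Bit 5: prefix='101' -> emit 'o', reset
Bit 6: prefix='1' (no match yet)

Answer: 1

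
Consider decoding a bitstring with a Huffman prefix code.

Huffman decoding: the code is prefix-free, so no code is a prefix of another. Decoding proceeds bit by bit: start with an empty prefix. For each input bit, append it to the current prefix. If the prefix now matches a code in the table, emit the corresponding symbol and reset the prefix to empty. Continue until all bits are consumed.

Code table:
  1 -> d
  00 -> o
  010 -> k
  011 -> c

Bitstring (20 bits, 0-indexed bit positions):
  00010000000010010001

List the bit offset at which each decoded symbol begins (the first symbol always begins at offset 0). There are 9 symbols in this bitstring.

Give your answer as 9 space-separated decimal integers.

Bit 0: prefix='0' (no match yet)
Bit 1: prefix='00' -> emit 'o', reset
Bit 2: prefix='0' (no match yet)
Bit 3: prefix='01' (no match yet)
Bit 4: prefix='010' -> emit 'k', reset
Bit 5: prefix='0' (no match yet)
Bit 6: prefix='00' -> emit 'o', reset
Bit 7: prefix='0' (no match yet)
Bit 8: prefix='00' -> emit 'o', reset
Bit 9: prefix='0' (no match yet)
Bit 10: prefix='00' -> emit 'o', reset
Bit 11: prefix='0' (no match yet)
Bit 12: prefix='01' (no match yet)
Bit 13: prefix='010' -> emit 'k', reset
Bit 14: prefix='0' (no match yet)
Bit 15: prefix='01' (no match yet)
Bit 16: prefix='010' -> emit 'k', reset
Bit 17: prefix='0' (no match yet)
Bit 18: prefix='00' -> emit 'o', reset
Bit 19: prefix='1' -> emit 'd', reset

Answer: 0 2 5 7 9 11 14 17 19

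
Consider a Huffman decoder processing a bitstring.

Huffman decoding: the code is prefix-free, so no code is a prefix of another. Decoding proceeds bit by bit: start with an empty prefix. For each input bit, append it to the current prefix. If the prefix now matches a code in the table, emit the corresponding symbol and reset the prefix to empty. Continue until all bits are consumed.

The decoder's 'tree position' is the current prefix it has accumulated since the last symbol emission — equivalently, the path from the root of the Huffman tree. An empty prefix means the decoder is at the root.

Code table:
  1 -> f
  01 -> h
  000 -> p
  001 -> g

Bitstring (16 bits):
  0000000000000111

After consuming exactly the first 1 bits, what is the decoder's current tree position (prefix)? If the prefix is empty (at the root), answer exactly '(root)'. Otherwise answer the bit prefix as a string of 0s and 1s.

Bit 0: prefix='0' (no match yet)

Answer: 0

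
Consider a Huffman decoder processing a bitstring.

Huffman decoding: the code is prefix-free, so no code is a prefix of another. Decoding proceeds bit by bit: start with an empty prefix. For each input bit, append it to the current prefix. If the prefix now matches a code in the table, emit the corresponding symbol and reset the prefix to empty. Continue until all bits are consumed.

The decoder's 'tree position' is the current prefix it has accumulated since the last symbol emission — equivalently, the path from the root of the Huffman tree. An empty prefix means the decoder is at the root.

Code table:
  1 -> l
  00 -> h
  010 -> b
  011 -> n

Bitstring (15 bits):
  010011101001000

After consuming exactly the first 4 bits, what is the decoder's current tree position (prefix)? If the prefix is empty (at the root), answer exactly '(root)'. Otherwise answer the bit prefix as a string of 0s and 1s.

Answer: 0

Derivation:
Bit 0: prefix='0' (no match yet)
Bit 1: prefix='01' (no match yet)
Bit 2: prefix='010' -> emit 'b', reset
Bit 3: prefix='0' (no match yet)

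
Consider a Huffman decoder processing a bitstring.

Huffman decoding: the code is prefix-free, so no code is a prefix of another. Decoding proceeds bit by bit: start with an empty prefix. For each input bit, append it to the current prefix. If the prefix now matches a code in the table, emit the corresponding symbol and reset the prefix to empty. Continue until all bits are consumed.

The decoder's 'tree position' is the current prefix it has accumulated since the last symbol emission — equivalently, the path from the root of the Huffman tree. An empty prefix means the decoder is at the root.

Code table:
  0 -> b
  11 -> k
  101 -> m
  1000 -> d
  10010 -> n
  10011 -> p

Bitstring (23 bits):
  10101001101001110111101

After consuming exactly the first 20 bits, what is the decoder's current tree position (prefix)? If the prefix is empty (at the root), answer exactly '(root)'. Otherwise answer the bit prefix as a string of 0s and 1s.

Answer: (root)

Derivation:
Bit 0: prefix='1' (no match yet)
Bit 1: prefix='10' (no match yet)
Bit 2: prefix='101' -> emit 'm', reset
Bit 3: prefix='0' -> emit 'b', reset
Bit 4: prefix='1' (no match yet)
Bit 5: prefix='10' (no match yet)
Bit 6: prefix='100' (no match yet)
Bit 7: prefix='1001' (no match yet)
Bit 8: prefix='10011' -> emit 'p', reset
Bit 9: prefix='0' -> emit 'b', reset
Bit 10: prefix='1' (no match yet)
Bit 11: prefix='10' (no match yet)
Bit 12: prefix='100' (no match yet)
Bit 13: prefix='1001' (no match yet)
Bit 14: prefix='10011' -> emit 'p', reset
Bit 15: prefix='1' (no match yet)
Bit 16: prefix='10' (no match yet)
Bit 17: prefix='101' -> emit 'm', reset
Bit 18: prefix='1' (no match yet)
Bit 19: prefix='11' -> emit 'k', reset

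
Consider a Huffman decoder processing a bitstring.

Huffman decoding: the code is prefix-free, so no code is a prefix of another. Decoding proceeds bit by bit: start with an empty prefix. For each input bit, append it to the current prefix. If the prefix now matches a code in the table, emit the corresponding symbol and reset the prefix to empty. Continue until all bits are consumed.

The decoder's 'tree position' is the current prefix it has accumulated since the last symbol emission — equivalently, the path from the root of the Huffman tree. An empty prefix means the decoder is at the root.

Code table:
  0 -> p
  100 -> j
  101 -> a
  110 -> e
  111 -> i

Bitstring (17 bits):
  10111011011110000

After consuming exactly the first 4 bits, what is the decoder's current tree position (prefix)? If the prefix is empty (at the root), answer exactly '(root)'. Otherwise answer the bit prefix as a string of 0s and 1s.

Answer: 1

Derivation:
Bit 0: prefix='1' (no match yet)
Bit 1: prefix='10' (no match yet)
Bit 2: prefix='101' -> emit 'a', reset
Bit 3: prefix='1' (no match yet)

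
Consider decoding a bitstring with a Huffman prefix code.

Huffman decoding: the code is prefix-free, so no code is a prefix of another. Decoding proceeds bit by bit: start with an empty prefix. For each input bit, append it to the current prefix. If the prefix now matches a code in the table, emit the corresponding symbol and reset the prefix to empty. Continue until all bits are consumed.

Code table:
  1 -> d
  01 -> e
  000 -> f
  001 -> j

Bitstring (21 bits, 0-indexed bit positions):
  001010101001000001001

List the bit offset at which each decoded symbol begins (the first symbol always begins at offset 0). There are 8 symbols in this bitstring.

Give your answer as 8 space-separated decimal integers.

Answer: 0 3 5 7 9 12 15 18

Derivation:
Bit 0: prefix='0' (no match yet)
Bit 1: prefix='00' (no match yet)
Bit 2: prefix='001' -> emit 'j', reset
Bit 3: prefix='0' (no match yet)
Bit 4: prefix='01' -> emit 'e', reset
Bit 5: prefix='0' (no match yet)
Bit 6: prefix='01' -> emit 'e', reset
Bit 7: prefix='0' (no match yet)
Bit 8: prefix='01' -> emit 'e', reset
Bit 9: prefix='0' (no match yet)
Bit 10: prefix='00' (no match yet)
Bit 11: prefix='001' -> emit 'j', reset
Bit 12: prefix='0' (no match yet)
Bit 13: prefix='00' (no match yet)
Bit 14: prefix='000' -> emit 'f', reset
Bit 15: prefix='0' (no match yet)
Bit 16: prefix='00' (no match yet)
Bit 17: prefix='001' -> emit 'j', reset
Bit 18: prefix='0' (no match yet)
Bit 19: prefix='00' (no match yet)
Bit 20: prefix='001' -> emit 'j', reset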